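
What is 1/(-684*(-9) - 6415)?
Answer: -1/259 ≈ -0.0038610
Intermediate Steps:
1/(-684*(-9) - 6415) = 1/(-171*(-36) - 6415) = 1/(6156 - 6415) = 1/(-259) = -1/259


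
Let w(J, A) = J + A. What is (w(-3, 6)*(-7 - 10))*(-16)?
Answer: 816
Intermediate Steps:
w(J, A) = A + J
(w(-3, 6)*(-7 - 10))*(-16) = ((6 - 3)*(-7 - 10))*(-16) = (3*(-17))*(-16) = -51*(-16) = 816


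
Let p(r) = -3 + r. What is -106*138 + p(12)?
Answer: -14619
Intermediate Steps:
-106*138 + p(12) = -106*138 + (-3 + 12) = -14628 + 9 = -14619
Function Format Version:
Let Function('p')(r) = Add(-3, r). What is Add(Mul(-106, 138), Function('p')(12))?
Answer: -14619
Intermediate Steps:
Add(Mul(-106, 138), Function('p')(12)) = Add(Mul(-106, 138), Add(-3, 12)) = Add(-14628, 9) = -14619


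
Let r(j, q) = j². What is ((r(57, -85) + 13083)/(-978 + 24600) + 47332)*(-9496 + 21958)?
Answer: 74912220012/127 ≈ 5.8986e+8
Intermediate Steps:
((r(57, -85) + 13083)/(-978 + 24600) + 47332)*(-9496 + 21958) = ((57² + 13083)/(-978 + 24600) + 47332)*(-9496 + 21958) = ((3249 + 13083)/23622 + 47332)*12462 = (16332*(1/23622) + 47332)*12462 = (2722/3937 + 47332)*12462 = (186348806/3937)*12462 = 74912220012/127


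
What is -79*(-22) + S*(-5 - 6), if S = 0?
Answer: 1738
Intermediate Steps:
-79*(-22) + S*(-5 - 6) = -79*(-22) + 0*(-5 - 6) = 1738 + 0*(-11) = 1738 + 0 = 1738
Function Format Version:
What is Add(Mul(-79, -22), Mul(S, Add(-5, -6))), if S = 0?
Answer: 1738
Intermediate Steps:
Add(Mul(-79, -22), Mul(S, Add(-5, -6))) = Add(Mul(-79, -22), Mul(0, Add(-5, -6))) = Add(1738, Mul(0, -11)) = Add(1738, 0) = 1738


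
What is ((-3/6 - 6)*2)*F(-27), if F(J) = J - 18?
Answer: 585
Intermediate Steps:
F(J) = -18 + J
((-3/6 - 6)*2)*F(-27) = ((-3/6 - 6)*2)*(-18 - 27) = ((-3*1/6 - 6)*2)*(-45) = ((-1/2 - 6)*2)*(-45) = -13/2*2*(-45) = -13*(-45) = 585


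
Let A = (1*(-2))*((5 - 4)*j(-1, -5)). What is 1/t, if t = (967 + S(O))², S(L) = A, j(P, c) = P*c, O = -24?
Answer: 1/915849 ≈ 1.0919e-6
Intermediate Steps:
A = -10 (A = (1*(-2))*((5 - 4)*(-1*(-5))) = -2*5 = -10)
S(L) = -10
t = 915849 (t = (967 - 10)² = 957² = 915849)
1/t = 1/915849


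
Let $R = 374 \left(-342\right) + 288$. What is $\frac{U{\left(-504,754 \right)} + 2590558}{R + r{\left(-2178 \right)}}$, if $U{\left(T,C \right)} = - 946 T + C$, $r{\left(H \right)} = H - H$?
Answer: $- \frac{767024}{31905} \approx -24.041$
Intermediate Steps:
$r{\left(H \right)} = 0$
$R = -127620$ ($R = -127908 + 288 = -127620$)
$U{\left(T,C \right)} = C - 946 T$
$\frac{U{\left(-504,754 \right)} + 2590558}{R + r{\left(-2178 \right)}} = \frac{\left(754 - -476784\right) + 2590558}{-127620 + 0} = \frac{\left(754 + 476784\right) + 2590558}{-127620} = \left(477538 + 2590558\right) \left(- \frac{1}{127620}\right) = 3068096 \left(- \frac{1}{127620}\right) = - \frac{767024}{31905}$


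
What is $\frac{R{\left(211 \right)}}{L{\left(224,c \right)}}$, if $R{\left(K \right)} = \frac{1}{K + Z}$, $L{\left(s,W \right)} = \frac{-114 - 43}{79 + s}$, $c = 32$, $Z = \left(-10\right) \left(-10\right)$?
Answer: $- \frac{303}{48827} \approx -0.0062056$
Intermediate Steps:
$Z = 100$
$L{\left(s,W \right)} = - \frac{157}{79 + s}$ ($L{\left(s,W \right)} = \frac{-114 - 43}{79 + s} = - \frac{157}{79 + s}$)
$R{\left(K \right)} = \frac{1}{100 + K}$ ($R{\left(K \right)} = \frac{1}{K + 100} = \frac{1}{100 + K}$)
$\frac{R{\left(211 \right)}}{L{\left(224,c \right)}} = \frac{1}{\left(100 + 211\right) \left(- \frac{157}{79 + 224}\right)} = \frac{1}{311 \left(- \frac{157}{303}\right)} = \frac{1}{311} \left(- \frac{303}{157}\right) = - \frac{303}{48827}$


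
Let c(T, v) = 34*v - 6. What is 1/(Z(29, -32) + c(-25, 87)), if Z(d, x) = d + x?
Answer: 1/2949 ≈ 0.00033910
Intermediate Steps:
c(T, v) = -6 + 34*v
1/(Z(29, -32) + c(-25, 87)) = 1/((29 - 32) + (-6 + 34*87)) = 1/(-3 + (-6 + 2958)) = 1/(-3 + 2952) = 1/2949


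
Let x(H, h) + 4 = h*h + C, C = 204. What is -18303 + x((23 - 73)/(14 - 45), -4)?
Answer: -18087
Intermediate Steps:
x(H, h) = 200 + h² (x(H, h) = -4 + (h*h + 204) = -4 + (h² + 204) = -4 + (204 + h²) = 200 + h²)
-18303 + x((23 - 73)/(14 - 45), -4) = -18303 + (200 + (-4)²) = -18303 + (200 + 16) = -18303 + 216 = -18087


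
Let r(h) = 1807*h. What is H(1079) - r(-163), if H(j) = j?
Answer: 295620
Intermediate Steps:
H(1079) - r(-163) = 1079 - 1807*(-163) = 1079 - 1*(-294541) = 1079 + 294541 = 295620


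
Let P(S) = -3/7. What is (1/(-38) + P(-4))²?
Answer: 14641/70756 ≈ 0.20692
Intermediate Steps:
P(S) = -3/7 (P(S) = -3*⅐ = -3/7)
(1/(-38) + P(-4))² = (1/(-38) - 3/7)² = (-1/38 - 3/7)² = (-121/266)² = 14641/70756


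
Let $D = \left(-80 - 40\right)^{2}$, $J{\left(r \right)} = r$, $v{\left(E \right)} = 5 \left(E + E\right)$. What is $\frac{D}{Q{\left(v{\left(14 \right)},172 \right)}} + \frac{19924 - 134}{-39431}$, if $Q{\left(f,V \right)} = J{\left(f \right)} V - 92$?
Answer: $\frac{7756990}{78822569} \approx 0.098411$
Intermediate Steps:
$v{\left(E \right)} = 10 E$ ($v{\left(E \right)} = 5 \cdot 2 E = 10 E$)
$D = 14400$ ($D = \left(-120\right)^{2} = 14400$)
$Q{\left(f,V \right)} = -92 + V f$ ($Q{\left(f,V \right)} = f V - 92 = V f - 92 = -92 + V f$)
$\frac{D}{Q{\left(v{\left(14 \right)},172 \right)}} + \frac{19924 - 134}{-39431} = \frac{14400}{-92 + 172 \cdot 10 \cdot 14} + \frac{19924 - 134}{-39431} = \frac{14400}{-92 + 172 \cdot 140} + 19790 \left(- \frac{1}{39431}\right) = \frac{14400}{-92 + 24080} - \frac{19790}{39431} = \frac{14400}{23988} - \frac{19790}{39431} = 14400 \cdot \frac{1}{23988} - \frac{19790}{39431} = \frac{1200}{1999} - \frac{19790}{39431} = \frac{7756990}{78822569}$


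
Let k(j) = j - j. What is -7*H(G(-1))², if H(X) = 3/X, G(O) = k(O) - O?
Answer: -63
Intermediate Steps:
k(j) = 0
G(O) = -O (G(O) = 0 - O = -O)
-7*H(G(-1))² = -7*(3/((-1*(-1))))² = -7*(3/1)² = -7*(3*1)² = -7*3² = -7*9 = -63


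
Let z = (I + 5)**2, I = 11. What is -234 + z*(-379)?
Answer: -97258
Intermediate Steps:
z = 256 (z = (11 + 5)**2 = 16**2 = 256)
-234 + z*(-379) = -234 + 256*(-379) = -234 - 97024 = -97258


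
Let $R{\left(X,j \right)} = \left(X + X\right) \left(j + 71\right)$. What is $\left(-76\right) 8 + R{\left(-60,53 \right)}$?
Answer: $-15488$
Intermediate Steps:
$R{\left(X,j \right)} = 2 X \left(71 + j\right)$
$\left(-76\right) 8 + R{\left(-60,53 \right)} = \left(-76\right) 8 + 2 \left(-60\right) \left(71 + 53\right) = -608 + 2 \left(-60\right) 124 = -608 - 14880 = -15488$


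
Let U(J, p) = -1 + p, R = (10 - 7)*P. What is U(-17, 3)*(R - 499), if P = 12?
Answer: -926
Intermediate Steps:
R = 36 (R = (10 - 7)*12 = 3*12 = 36)
U(-17, 3)*(R - 499) = (-1 + 3)*(36 - 499) = 2*(-463) = -926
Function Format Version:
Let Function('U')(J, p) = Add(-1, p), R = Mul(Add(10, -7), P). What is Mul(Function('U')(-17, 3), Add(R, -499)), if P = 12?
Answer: -926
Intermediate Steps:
R = 36 (R = Mul(Add(10, -7), 12) = Mul(3, 12) = 36)
Mul(Function('U')(-17, 3), Add(R, -499)) = Mul(Add(-1, 3), Add(36, -499)) = Mul(2, -463) = -926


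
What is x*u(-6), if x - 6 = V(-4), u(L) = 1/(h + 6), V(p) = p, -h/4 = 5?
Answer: -⅐ ≈ -0.14286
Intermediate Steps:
h = -20 (h = -4*5 = -20)
u(L) = -1/14 (u(L) = 1/(-20 + 6) = 1/(-14) = -1/14)
x = 2 (x = 6 - 4 = 2)
x*u(-6) = 2*(-1/14) = -⅐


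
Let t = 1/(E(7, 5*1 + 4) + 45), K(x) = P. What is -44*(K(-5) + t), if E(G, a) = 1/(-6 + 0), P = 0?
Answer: -264/269 ≈ -0.98141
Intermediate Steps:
E(G, a) = -1/6 (E(G, a) = 1/(-6) = -1/6)
K(x) = 0
t = 6/269 (t = 1/(-1/6 + 45) = 1/(269/6) = 6/269 ≈ 0.022305)
-44*(K(-5) + t) = -44*(0 + 6/269) = -44*6/269 = -264/269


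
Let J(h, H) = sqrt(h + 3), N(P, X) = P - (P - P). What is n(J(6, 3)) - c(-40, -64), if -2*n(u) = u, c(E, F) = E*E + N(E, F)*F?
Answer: -8323/2 ≈ -4161.5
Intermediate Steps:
N(P, X) = P (N(P, X) = P - 1*0 = P + 0 = P)
J(h, H) = sqrt(3 + h)
c(E, F) = E**2 + E*F (c(E, F) = E*E + E*F = E**2 + E*F)
n(u) = -u/2
n(J(6, 3)) - c(-40, -64) = -sqrt(3 + 6)/2 - (-40)*(-40 - 64) = -sqrt(9)/2 - (-40)*(-104) = -1/2*3 - 1*4160 = -3/2 - 4160 = -8323/2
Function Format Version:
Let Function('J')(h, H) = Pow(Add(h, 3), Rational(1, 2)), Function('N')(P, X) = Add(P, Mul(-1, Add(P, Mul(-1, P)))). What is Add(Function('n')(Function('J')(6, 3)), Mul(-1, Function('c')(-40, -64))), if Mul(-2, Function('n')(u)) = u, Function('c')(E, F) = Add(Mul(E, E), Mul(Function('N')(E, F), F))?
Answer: Rational(-8323, 2) ≈ -4161.5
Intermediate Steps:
Function('N')(P, X) = P (Function('N')(P, X) = Add(P, Mul(-1, 0)) = Add(P, 0) = P)
Function('J')(h, H) = Pow(Add(3, h), Rational(1, 2))
Function('c')(E, F) = Add(Pow(E, 2), Mul(E, F)) (Function('c')(E, F) = Add(Mul(E, E), Mul(E, F)) = Add(Pow(E, 2), Mul(E, F)))
Function('n')(u) = Mul(Rational(-1, 2), u)
Add(Function('n')(Function('J')(6, 3)), Mul(-1, Function('c')(-40, -64))) = Add(Mul(Rational(-1, 2), Pow(Add(3, 6), Rational(1, 2))), Mul(-1, Mul(-40, Add(-40, -64)))) = Add(Mul(Rational(-1, 2), Pow(9, Rational(1, 2))), Mul(-1, Mul(-40, -104))) = Add(Mul(Rational(-1, 2), 3), Mul(-1, 4160)) = Add(Rational(-3, 2), -4160) = Rational(-8323, 2)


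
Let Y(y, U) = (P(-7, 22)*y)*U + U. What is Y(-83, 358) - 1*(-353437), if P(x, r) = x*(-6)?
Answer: -894193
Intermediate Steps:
P(x, r) = -6*x
Y(y, U) = U + 42*U*y (Y(y, U) = ((-6*(-7))*y)*U + U = (42*y)*U + U = 42*U*y + U = U + 42*U*y)
Y(-83, 358) - 1*(-353437) = 358*(1 + 42*(-83)) - 1*(-353437) = 358*(1 - 3486) + 353437 = 358*(-3485) + 353437 = -1247630 + 353437 = -894193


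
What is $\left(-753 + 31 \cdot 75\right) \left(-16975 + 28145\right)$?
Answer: $17559240$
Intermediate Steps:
$\left(-753 + 31 \cdot 75\right) \left(-16975 + 28145\right) = \left(-753 + 2325\right) 11170 = 1572 \cdot 11170 = 17559240$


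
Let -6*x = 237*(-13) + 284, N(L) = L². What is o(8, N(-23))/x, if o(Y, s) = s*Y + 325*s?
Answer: 1056942/2797 ≈ 377.88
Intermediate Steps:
x = 2797/6 (x = -(237*(-13) + 284)/6 = -(-3081 + 284)/6 = -⅙*(-2797) = 2797/6 ≈ 466.17)
o(Y, s) = 325*s + Y*s (o(Y, s) = Y*s + 325*s = 325*s + Y*s)
o(8, N(-23))/x = ((-23)²*(325 + 8))/(2797/6) = (529*333)*(6/2797) = 176157*(6/2797) = 1056942/2797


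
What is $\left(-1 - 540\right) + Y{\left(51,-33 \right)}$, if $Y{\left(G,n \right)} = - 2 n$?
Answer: $-475$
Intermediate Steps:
$\left(-1 - 540\right) + Y{\left(51,-33 \right)} = \left(-1 - 540\right) - -66 = -541 + 66 = -475$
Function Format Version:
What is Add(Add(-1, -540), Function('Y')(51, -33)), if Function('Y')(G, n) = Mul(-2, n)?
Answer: -475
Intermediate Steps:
Add(Add(-1, -540), Function('Y')(51, -33)) = Add(Add(-1, -540), Mul(-2, -33)) = Add(-541, 66) = -475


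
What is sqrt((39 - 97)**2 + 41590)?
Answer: 13*sqrt(266) ≈ 212.02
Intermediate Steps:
sqrt((39 - 97)**2 + 41590) = sqrt((-58)**2 + 41590) = sqrt(3364 + 41590) = sqrt(44954) = 13*sqrt(266)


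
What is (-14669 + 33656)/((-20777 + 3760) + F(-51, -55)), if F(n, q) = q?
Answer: -18987/17072 ≈ -1.1122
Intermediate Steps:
(-14669 + 33656)/((-20777 + 3760) + F(-51, -55)) = (-14669 + 33656)/((-20777 + 3760) - 55) = 18987/(-17017 - 55) = 18987/(-17072) = 18987*(-1/17072) = -18987/17072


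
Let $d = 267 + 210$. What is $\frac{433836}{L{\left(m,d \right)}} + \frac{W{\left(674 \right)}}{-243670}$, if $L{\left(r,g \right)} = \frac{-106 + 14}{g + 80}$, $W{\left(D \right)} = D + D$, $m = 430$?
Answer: $- \frac{7360254977107}{2802205} \approx -2.6266 \cdot 10^{6}$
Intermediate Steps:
$d = 477$
$W{\left(D \right)} = 2 D$
$L{\left(r,g \right)} = - \frac{92}{80 + g}$
$\frac{433836}{L{\left(m,d \right)}} + \frac{W{\left(674 \right)}}{-243670} = \frac{433836}{\left(-92\right) \frac{1}{80 + 477}} + \frac{2 \cdot 674}{-243670} = \frac{433836}{\left(-92\right) \frac{1}{557}} + 1348 \left(- \frac{1}{243670}\right) = \frac{433836}{\left(-92\right) \frac{1}{557}} - \frac{674}{121835} = \frac{433836}{- \frac{92}{557}} - \frac{674}{121835} = 433836 \left(- \frac{557}{92}\right) - \frac{674}{121835} = - \frac{60411663}{23} - \frac{674}{121835} = - \frac{7360254977107}{2802205}$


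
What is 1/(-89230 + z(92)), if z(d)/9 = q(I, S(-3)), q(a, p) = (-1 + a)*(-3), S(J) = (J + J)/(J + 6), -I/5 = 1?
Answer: -1/89068 ≈ -1.1227e-5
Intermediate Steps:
I = -5 (I = -5*1 = -5)
S(J) = 2*J/(6 + J) (S(J) = (2*J)/(6 + J) = 2*J/(6 + J))
q(a, p) = 3 - 3*a
z(d) = 162 (z(d) = 9*(3 - 3*(-5)) = 9*(3 + 15) = 9*18 = 162)
1/(-89230 + z(92)) = 1/(-89230 + 162) = 1/(-89068) = -1/89068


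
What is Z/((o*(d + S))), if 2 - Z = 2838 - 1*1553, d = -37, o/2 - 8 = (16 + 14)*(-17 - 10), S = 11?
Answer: -1283/41704 ≈ -0.030764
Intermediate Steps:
o = -1604 (o = 16 + 2*((16 + 14)*(-17 - 10)) = 16 + 2*(30*(-27)) = 16 + 2*(-810) = 16 - 1620 = -1604)
Z = -1283 (Z = 2 - (2838 - 1*1553) = 2 - (2838 - 1553) = 2 - 1*1285 = 2 - 1285 = -1283)
Z/((o*(d + S))) = -1283*(-1/(1604*(-37 + 11))) = -1283/((-1604*(-26))) = -1283/41704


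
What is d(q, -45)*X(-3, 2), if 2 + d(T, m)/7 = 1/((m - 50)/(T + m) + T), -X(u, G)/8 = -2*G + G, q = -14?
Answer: -170352/731 ≈ -233.04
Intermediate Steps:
X(u, G) = 8*G (X(u, G) = -8*(-2*G + G) = -(-8)*G = 8*G)
d(T, m) = -14 + 7/(T + (-50 + m)/(T + m)) (d(T, m) = -14 + 7/((m - 50)/(T + m) + T) = -14 + 7/((-50 + m)/(T + m) + T) = -14 + 7/(T + (-50 + m)/(T + m)))
d(q, -45)*X(-3, 2) = (7*(100 - 14 - 1*(-45) - 2*(-14)² - 2*(-14)*(-45))/(-50 - 45 + (-14)² - 14*(-45)))*(8*2) = (7*(100 - 14 + 45 - 2*196 - 1260)/(-50 - 45 + 196 + 630))*16 = (7*(100 - 14 + 45 - 392 - 1260)/731)*16 = (7*(1/731)*(-1521))*16 = -10647/731*16 = -170352/731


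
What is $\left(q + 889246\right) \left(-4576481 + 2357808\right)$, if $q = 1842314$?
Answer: $-6060438419880$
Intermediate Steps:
$\left(q + 889246\right) \left(-4576481 + 2357808\right) = \left(1842314 + 889246\right) \left(-4576481 + 2357808\right) = 2731560 \left(-2218673\right) = -6060438419880$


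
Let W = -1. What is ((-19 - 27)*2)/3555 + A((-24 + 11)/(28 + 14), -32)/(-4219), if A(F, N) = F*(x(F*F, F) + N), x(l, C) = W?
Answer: -5942437/209979630 ≈ -0.028300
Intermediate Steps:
x(l, C) = -1
A(F, N) = F*(-1 + N)
((-19 - 27)*2)/3555 + A((-24 + 11)/(28 + 14), -32)/(-4219) = ((-19 - 27)*2)/3555 + (((-24 + 11)/(28 + 14))*(-1 - 32))/(-4219) = -46*2*(1/3555) + (-13/42*(-33))*(-1/4219) = -92*1/3555 + (-13*1/42*(-33))*(-1/4219) = -92/3555 - 13/42*(-33)*(-1/4219) = -92/3555 + (143/14)*(-1/4219) = -92/3555 - 143/59066 = -5942437/209979630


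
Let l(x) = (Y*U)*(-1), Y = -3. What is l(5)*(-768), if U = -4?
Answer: 9216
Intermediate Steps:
l(x) = -12 (l(x) = -3*(-4)*(-1) = 12*(-1) = -12)
l(5)*(-768) = -12*(-768) = 9216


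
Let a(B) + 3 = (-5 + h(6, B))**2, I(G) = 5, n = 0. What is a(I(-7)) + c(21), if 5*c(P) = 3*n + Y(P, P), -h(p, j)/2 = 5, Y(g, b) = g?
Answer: 1131/5 ≈ 226.20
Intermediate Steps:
h(p, j) = -10 (h(p, j) = -2*5 = -10)
a(B) = 222 (a(B) = -3 + (-5 - 10)**2 = -3 + (-15)**2 = -3 + 225 = 222)
c(P) = P/5 (c(P) = (3*0 + P)/5 = (0 + P)/5 = P/5)
a(I(-7)) + c(21) = 222 + (1/5)*21 = 222 + 21/5 = 1131/5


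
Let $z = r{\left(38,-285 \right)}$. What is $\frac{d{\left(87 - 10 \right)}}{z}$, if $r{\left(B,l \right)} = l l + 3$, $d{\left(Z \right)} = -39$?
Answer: $- \frac{13}{27076} \approx -0.00048013$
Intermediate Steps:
$r{\left(B,l \right)} = 3 + l^{2}$ ($r{\left(B,l \right)} = l^{2} + 3 = 3 + l^{2}$)
$z = 81228$ ($z = 3 + \left(-285\right)^{2} = 3 + 81225 = 81228$)
$\frac{d{\left(87 - 10 \right)}}{z} = - \frac{39}{81228} = \left(-39\right) \frac{1}{81228} = - \frac{13}{27076}$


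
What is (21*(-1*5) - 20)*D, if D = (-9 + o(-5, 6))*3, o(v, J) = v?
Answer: 5250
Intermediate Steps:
D = -42 (D = (-9 - 5)*3 = -14*3 = -42)
(21*(-1*5) - 20)*D = (21*(-1*5) - 20)*(-42) = (21*(-5) - 20)*(-42) = (-105 - 20)*(-42) = -125*(-42) = 5250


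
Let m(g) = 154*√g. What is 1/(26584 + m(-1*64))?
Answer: 3323/88528360 - 77*I/44264180 ≈ 3.7536e-5 - 1.7396e-6*I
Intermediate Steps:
1/(26584 + m(-1*64)) = 1/(26584 + 154*√(-1*64)) = 1/(26584 + 154*√(-64)) = 1/(26584 + 154*(8*I)) = 1/(26584 + 1232*I) = (26584 - 1232*I)/708226880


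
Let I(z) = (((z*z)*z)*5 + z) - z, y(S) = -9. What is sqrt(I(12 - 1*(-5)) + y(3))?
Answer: 2*sqrt(6139) ≈ 156.70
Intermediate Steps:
I(z) = 5*z**3 (I(z) = ((z**2*z)*5 + z) - z = (z**3*5 + z) - z = (5*z**3 + z) - z = (z + 5*z**3) - z = 5*z**3)
sqrt(I(12 - 1*(-5)) + y(3)) = sqrt(5*(12 - 1*(-5))**3 - 9) = sqrt(5*(12 + 5)**3 - 9) = sqrt(5*17**3 - 9) = sqrt(5*4913 - 9) = sqrt(24565 - 9) = sqrt(24556) = 2*sqrt(6139)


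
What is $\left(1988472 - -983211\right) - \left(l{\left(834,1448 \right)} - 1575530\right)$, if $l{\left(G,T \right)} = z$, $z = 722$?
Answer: $4546491$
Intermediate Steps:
$l{\left(G,T \right)} = 722$
$\left(1988472 - -983211\right) - \left(l{\left(834,1448 \right)} - 1575530\right) = \left(1988472 - -983211\right) - \left(722 - 1575530\right) = \left(1988472 + 983211\right) - \left(722 - 1575530\right) = 2971683 - -1574808 = 2971683 + 1574808 = 4546491$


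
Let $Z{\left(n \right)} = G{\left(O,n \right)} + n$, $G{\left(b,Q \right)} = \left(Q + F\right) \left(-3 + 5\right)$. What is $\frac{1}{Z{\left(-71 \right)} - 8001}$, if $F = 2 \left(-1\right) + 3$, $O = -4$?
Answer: $- \frac{1}{8212} \approx -0.00012177$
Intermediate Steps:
$F = 1$ ($F = -2 + 3 = 1$)
$G{\left(b,Q \right)} = 2 + 2 Q$ ($G{\left(b,Q \right)} = \left(Q + 1\right) \left(-3 + 5\right) = \left(1 + Q\right) 2 = 2 + 2 Q$)
$Z{\left(n \right)} = 2 + 3 n$ ($Z{\left(n \right)} = \left(2 + 2 n\right) + n = 2 + 3 n$)
$\frac{1}{Z{\left(-71 \right)} - 8001} = \frac{1}{\left(2 + 3 \left(-71\right)\right) - 8001} = \frac{1}{\left(2 - 213\right) - 8001} = \frac{1}{-211 - 8001} = \frac{1}{-8212} = - \frac{1}{8212}$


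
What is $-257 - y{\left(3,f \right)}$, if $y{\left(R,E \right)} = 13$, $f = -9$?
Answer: $-270$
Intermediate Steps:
$-257 - y{\left(3,f \right)} = -257 - 13 = -270$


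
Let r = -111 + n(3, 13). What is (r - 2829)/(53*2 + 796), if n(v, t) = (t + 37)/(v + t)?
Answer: -23495/7216 ≈ -3.2560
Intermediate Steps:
n(v, t) = (37 + t)/(t + v)
r = -863/8 (r = -111 + (37 + 13)/(13 + 3) = -111 + 50/16 = -111 + (1/16)*50 = -111 + 25/8 = -863/8 ≈ -107.88)
(r - 2829)/(53*2 + 796) = (-863/8 - 2829)/(53*2 + 796) = -23495/(8*(106 + 796)) = -23495/8/902 = -23495/8*1/902 = -23495/7216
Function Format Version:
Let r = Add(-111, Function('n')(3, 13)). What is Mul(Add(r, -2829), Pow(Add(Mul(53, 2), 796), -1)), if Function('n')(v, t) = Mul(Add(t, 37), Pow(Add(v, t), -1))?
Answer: Rational(-23495, 7216) ≈ -3.2560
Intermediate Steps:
Function('n')(v, t) = Mul(Pow(Add(t, v), -1), Add(37, t)) (Function('n')(v, t) = Mul(Add(37, t), Pow(Add(t, v), -1)) = Mul(Pow(Add(t, v), -1), Add(37, t)))
r = Rational(-863, 8) (r = Add(-111, Mul(Pow(Add(13, 3), -1), Add(37, 13))) = Add(-111, Mul(Pow(16, -1), 50)) = Add(-111, Mul(Rational(1, 16), 50)) = Add(-111, Rational(25, 8)) = Rational(-863, 8) ≈ -107.88)
Mul(Add(r, -2829), Pow(Add(Mul(53, 2), 796), -1)) = Mul(Add(Rational(-863, 8), -2829), Pow(Add(Mul(53, 2), 796), -1)) = Mul(Rational(-23495, 8), Pow(Add(106, 796), -1)) = Mul(Rational(-23495, 8), Pow(902, -1)) = Mul(Rational(-23495, 8), Rational(1, 902)) = Rational(-23495, 7216)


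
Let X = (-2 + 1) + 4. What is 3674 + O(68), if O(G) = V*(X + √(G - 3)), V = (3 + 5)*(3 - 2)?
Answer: 3698 + 8*√65 ≈ 3762.5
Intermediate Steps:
V = 8 (V = 8*1 = 8)
X = 3 (X = -1 + 4 = 3)
O(G) = 24 + 8*√(-3 + G) (O(G) = 8*(3 + √(G - 3)) = 8*(3 + √(-3 + G)) = 24 + 8*√(-3 + G))
3674 + O(68) = 3674 + (24 + 8*√(-3 + 68)) = 3674 + (24 + 8*√65) = 3698 + 8*√65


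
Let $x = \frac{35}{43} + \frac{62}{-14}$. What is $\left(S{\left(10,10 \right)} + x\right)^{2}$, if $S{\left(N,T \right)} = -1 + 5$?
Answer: $\frac{13456}{90601} \approx 0.14852$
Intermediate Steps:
$S{\left(N,T \right)} = 4$
$x = - \frac{1088}{301}$ ($x = 35 \cdot \frac{1}{43} + 62 \left(- \frac{1}{14}\right) = \frac{35}{43} - \frac{31}{7} = - \frac{1088}{301} \approx -3.6146$)
$\left(S{\left(10,10 \right)} + x\right)^{2} = \left(4 - \frac{1088}{301}\right)^{2} = \left(\frac{116}{301}\right)^{2} = \frac{13456}{90601}$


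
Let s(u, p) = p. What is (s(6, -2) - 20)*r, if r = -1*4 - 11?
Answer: 330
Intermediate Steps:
r = -15 (r = -4 - 11 = -15)
(s(6, -2) - 20)*r = (-2 - 20)*(-15) = -22*(-15) = 330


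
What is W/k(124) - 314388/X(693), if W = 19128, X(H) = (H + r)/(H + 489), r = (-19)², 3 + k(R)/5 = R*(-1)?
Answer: -117995181036/334645 ≈ -3.5260e+5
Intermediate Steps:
k(R) = -15 - 5*R (k(R) = -15 + 5*(R*(-1)) = -15 + 5*(-R) = -15 - 5*R)
r = 361
X(H) = (361 + H)/(489 + H) (X(H) = (H + 361)/(H + 489) = (361 + H)/(489 + H))
W/k(124) - 314388/X(693) = 19128/(-15 - 5*124) - 314388*(489 + 693)/(361 + 693) = 19128/(-15 - 620) - 314388/(1054/1182) = 19128/(-635) - 314388/((1/1182)*1054) = 19128*(-1/635) - 314388/527/591 = -19128/635 - 314388*591/527 = -19128/635 - 185803308/527 = -117995181036/334645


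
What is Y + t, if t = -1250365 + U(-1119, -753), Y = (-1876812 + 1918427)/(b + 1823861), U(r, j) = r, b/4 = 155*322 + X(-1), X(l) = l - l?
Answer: -2532379083869/2023501 ≈ -1.2515e+6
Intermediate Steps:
X(l) = 0
b = 199640 (b = 4*(155*322 + 0) = 4*(49910 + 0) = 4*49910 = 199640)
Y = 41615/2023501 (Y = (-1876812 + 1918427)/(199640 + 1823861) = 41615/2023501 ≈ 0.020566)
t = -1251484 (t = -1250365 - 1119 = -1251484)
Y + t = 41615/2023501 - 1251484 = -2532379083869/2023501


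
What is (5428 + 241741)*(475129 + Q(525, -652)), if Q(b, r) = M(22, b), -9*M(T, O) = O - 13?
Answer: 1056807887681/9 ≈ 1.1742e+11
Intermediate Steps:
M(T, O) = 13/9 - O/9 (M(T, O) = -(O - 13)/9 = -(-13 + O)/9 = 13/9 - O/9)
Q(b, r) = 13/9 - b/9
(5428 + 241741)*(475129 + Q(525, -652)) = (5428 + 241741)*(475129 + (13/9 - ⅑*525)) = 247169*(475129 + (13/9 - 175/3)) = 247169*(475129 - 512/9) = 247169*(4275649/9) = 1056807887681/9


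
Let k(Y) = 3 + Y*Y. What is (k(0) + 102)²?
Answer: 11025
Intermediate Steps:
k(Y) = 3 + Y²
(k(0) + 102)² = ((3 + 0²) + 102)² = ((3 + 0) + 102)² = (3 + 102)² = 105² = 11025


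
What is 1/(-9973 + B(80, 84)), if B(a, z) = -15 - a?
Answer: -1/10068 ≈ -9.9325e-5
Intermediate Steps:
1/(-9973 + B(80, 84)) = 1/(-9973 + (-15 - 1*80)) = 1/(-9973 + (-15 - 80)) = 1/(-9973 - 95) = 1/(-10068) = -1/10068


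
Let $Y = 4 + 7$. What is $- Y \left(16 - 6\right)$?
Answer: $-110$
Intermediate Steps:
$Y = 11$
$- Y \left(16 - 6\right) = - 11 \left(16 - 6\right) = - 11 \cdot 10 = \left(-1\right) 110 = -110$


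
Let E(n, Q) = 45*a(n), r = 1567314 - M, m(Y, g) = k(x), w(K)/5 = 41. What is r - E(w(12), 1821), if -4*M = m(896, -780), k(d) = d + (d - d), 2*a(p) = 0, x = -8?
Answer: 1567312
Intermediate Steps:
w(K) = 205 (w(K) = 5*41 = 205)
a(p) = 0 (a(p) = (½)*0 = 0)
k(d) = d (k(d) = d + 0 = d)
m(Y, g) = -8
M = 2 (M = -¼*(-8) = 2)
r = 1567312 (r = 1567314 - 1*2 = 1567314 - 2 = 1567312)
E(n, Q) = 0 (E(n, Q) = 45*0 = 0)
r - E(w(12), 1821) = 1567312 - 1*0 = 1567312 + 0 = 1567312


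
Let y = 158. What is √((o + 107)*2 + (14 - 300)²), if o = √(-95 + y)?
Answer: √(82010 + 6*√7) ≈ 286.40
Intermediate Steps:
o = 3*√7 (o = √(-95 + 158) = √63 = 3*√7 ≈ 7.9373)
√((o + 107)*2 + (14 - 300)²) = √((3*√7 + 107)*2 + (14 - 300)²) = √((107 + 3*√7)*2 + (-286)²) = √((214 + 6*√7) + 81796) = √(82010 + 6*√7)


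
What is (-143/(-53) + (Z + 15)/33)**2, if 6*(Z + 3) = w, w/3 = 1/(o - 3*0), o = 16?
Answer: 242829889/25887744 ≈ 9.3801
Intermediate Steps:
w = 3/16 (w = 3/(16 - 3*0) = 3/(16 + 0) = 3/16 ≈ 0.18750)
Z = -95/32 (Z = -3 + (1/6)*(3/16) = -3 + 1/32 = -95/32 ≈ -2.9688)
(-143/(-53) + (Z + 15)/33)**2 = (-143/(-53) + (-95/32 + 15)/33)**2 = (-143*(-1/53) + (385/32)*(1/33))**2 = (143/53 + 35/96)**2 = (15583/5088)**2 = 242829889/25887744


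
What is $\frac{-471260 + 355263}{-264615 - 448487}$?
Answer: $\frac{115997}{713102} \approx 0.16267$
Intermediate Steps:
$\frac{-471260 + 355263}{-264615 - 448487} = - \frac{115997}{-713102} = \left(-115997\right) \left(- \frac{1}{713102}\right) = \frac{115997}{713102}$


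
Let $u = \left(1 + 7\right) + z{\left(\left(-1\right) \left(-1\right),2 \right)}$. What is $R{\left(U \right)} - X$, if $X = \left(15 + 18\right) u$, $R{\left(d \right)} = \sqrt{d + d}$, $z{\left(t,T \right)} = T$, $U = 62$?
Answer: $-330 + 2 \sqrt{31} \approx -318.86$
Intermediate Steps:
$u = 10$ ($u = \left(1 + 7\right) + 2 = 8 + 2 = 10$)
$R{\left(d \right)} = \sqrt{2} \sqrt{d}$ ($R{\left(d \right)} = \sqrt{2 d} = \sqrt{2} \sqrt{d}$)
$X = 330$ ($X = \left(15 + 18\right) 10 = 33 \cdot 10 = 330$)
$R{\left(U \right)} - X = \sqrt{2} \sqrt{62} - 330 = 2 \sqrt{31} - 330 = -330 + 2 \sqrt{31}$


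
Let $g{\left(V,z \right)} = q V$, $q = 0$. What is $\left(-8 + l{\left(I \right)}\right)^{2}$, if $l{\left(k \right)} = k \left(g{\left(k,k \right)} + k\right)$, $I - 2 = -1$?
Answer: $49$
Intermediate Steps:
$I = 1$ ($I = 2 - 1 = 1$)
$g{\left(V,z \right)} = 0$ ($g{\left(V,z \right)} = 0 V = 0$)
$l{\left(k \right)} = k^{2}$ ($l{\left(k \right)} = k \left(0 + k\right) = k k = k^{2}$)
$\left(-8 + l{\left(I \right)}\right)^{2} = \left(-8 + 1^{2}\right)^{2} = \left(-8 + 1\right)^{2} = \left(-7\right)^{2} = 49$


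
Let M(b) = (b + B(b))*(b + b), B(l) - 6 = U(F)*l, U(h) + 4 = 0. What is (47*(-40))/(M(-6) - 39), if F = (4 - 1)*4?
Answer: 1880/327 ≈ 5.7492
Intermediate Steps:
F = 12 (F = 3*4 = 12)
U(h) = -4 (U(h) = -4 + 0 = -4)
B(l) = 6 - 4*l
M(b) = 2*b*(6 - 3*b) (M(b) = (b + (6 - 4*b))*(b + b) = (6 - 3*b)*(2*b) = 2*b*(6 - 3*b))
(47*(-40))/(M(-6) - 39) = (47*(-40))/(6*(-6)*(2 - 1*(-6)) - 39) = -1880/(6*(-6)*(2 + 6) - 39) = -1880/(6*(-6)*8 - 39) = -1880/(-288 - 39) = -1880/(-327) = -1880*(-1/327) = 1880/327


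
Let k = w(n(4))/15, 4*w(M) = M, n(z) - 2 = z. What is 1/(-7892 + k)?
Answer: -10/78919 ≈ -0.00012671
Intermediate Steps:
n(z) = 2 + z
w(M) = M/4
k = ⅒ (k = ((2 + 4)/4)/15 = ((¼)*6)*(1/15) = (3/2)*(1/15) = ⅒ ≈ 0.10000)
1/(-7892 + k) = 1/(-7892 + ⅒) = 1/(-78919/10) = -10/78919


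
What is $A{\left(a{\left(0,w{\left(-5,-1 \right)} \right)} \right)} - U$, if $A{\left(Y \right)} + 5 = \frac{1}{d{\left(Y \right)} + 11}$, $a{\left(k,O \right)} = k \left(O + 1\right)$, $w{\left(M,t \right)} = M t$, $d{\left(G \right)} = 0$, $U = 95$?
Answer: $- \frac{1099}{11} \approx -99.909$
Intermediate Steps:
$a{\left(k,O \right)} = k \left(1 + O\right)$
$A{\left(Y \right)} = - \frac{54}{11}$ ($A{\left(Y \right)} = -5 + \frac{1}{0 + 11} = -5 + \frac{1}{11} = - \frac{54}{11}$)
$A{\left(a{\left(0,w{\left(-5,-1 \right)} \right)} \right)} - U = - \frac{54}{11} - 95 = - \frac{1099}{11}$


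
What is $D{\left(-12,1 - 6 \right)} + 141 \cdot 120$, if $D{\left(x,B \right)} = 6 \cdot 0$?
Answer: $16920$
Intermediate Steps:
$D{\left(x,B \right)} = 0$
$D{\left(-12,1 - 6 \right)} + 141 \cdot 120 = 0 + 141 \cdot 120 = 0 + 16920 = 16920$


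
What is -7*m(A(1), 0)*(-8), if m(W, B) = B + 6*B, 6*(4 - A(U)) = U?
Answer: 0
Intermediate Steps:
A(U) = 4 - U/6
m(W, B) = 7*B
-7*m(A(1), 0)*(-8) = -49*0*(-8) = -7*0*(-8) = 0*(-8) = 0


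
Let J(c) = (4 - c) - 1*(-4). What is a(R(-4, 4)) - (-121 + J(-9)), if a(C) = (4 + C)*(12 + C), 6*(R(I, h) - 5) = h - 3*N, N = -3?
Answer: 11449/36 ≈ 318.03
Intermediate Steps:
R(I, h) = 13/2 + h/6 (R(I, h) = 5 + (h - 3*(-3))/6 = 5 + (h + 9)/6 = 5 + (9 + h)/6 = 5 + (3/2 + h/6) = 13/2 + h/6)
J(c) = 8 - c (J(c) = (4 - c) + 4 = 8 - c)
a(R(-4, 4)) - (-121 + J(-9)) = (48 + (13/2 + (1/6)*4)**2 + 16*(13/2 + (1/6)*4)) - (-121 + (8 - 1*(-9))) = (48 + (13/2 + 2/3)**2 + 16*(13/2 + 2/3)) - (-121 + (8 + 9)) = (48 + (43/6)**2 + 16*(43/6)) - (-121 + 17) = (48 + 1849/36 + 344/3) - 1*(-104) = 7705/36 + 104 = 11449/36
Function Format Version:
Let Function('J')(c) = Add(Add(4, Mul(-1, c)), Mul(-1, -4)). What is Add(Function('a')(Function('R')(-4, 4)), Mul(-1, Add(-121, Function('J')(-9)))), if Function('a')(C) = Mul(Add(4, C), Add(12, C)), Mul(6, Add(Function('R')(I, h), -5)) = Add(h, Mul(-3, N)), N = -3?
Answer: Rational(11449, 36) ≈ 318.03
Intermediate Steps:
Function('R')(I, h) = Add(Rational(13, 2), Mul(Rational(1, 6), h)) (Function('R')(I, h) = Add(5, Mul(Rational(1, 6), Add(h, Mul(-3, -3)))) = Add(5, Mul(Rational(1, 6), Add(h, 9))) = Add(5, Mul(Rational(1, 6), Add(9, h))) = Add(5, Add(Rational(3, 2), Mul(Rational(1, 6), h))) = Add(Rational(13, 2), Mul(Rational(1, 6), h)))
Function('J')(c) = Add(8, Mul(-1, c)) (Function('J')(c) = Add(Add(4, Mul(-1, c)), 4) = Add(8, Mul(-1, c)))
Add(Function('a')(Function('R')(-4, 4)), Mul(-1, Add(-121, Function('J')(-9)))) = Add(Add(48, Pow(Add(Rational(13, 2), Mul(Rational(1, 6), 4)), 2), Mul(16, Add(Rational(13, 2), Mul(Rational(1, 6), 4)))), Mul(-1, Add(-121, Add(8, Mul(-1, -9))))) = Add(Add(48, Pow(Add(Rational(13, 2), Rational(2, 3)), 2), Mul(16, Add(Rational(13, 2), Rational(2, 3)))), Mul(-1, Add(-121, Add(8, 9)))) = Add(Add(48, Pow(Rational(43, 6), 2), Mul(16, Rational(43, 6))), Mul(-1, Add(-121, 17))) = Add(Add(48, Rational(1849, 36), Rational(344, 3)), Mul(-1, -104)) = Add(Rational(7705, 36), 104) = Rational(11449, 36)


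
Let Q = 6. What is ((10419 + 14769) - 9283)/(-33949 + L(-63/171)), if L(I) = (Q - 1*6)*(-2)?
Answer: -15905/33949 ≈ -0.46850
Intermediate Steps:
L(I) = 0 (L(I) = (6 - 1*6)*(-2) = (6 - 6)*(-2) = 0*(-2) = 0)
((10419 + 14769) - 9283)/(-33949 + L(-63/171)) = ((10419 + 14769) - 9283)/(-33949 + 0) = (25188 - 9283)/(-33949) = 15905*(-1/33949) = -15905/33949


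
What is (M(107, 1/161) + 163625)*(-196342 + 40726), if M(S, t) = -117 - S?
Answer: -25427810016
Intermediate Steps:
(M(107, 1/161) + 163625)*(-196342 + 40726) = ((-117 - 1*107) + 163625)*(-196342 + 40726) = ((-117 - 107) + 163625)*(-155616) = (-224 + 163625)*(-155616) = 163401*(-155616) = -25427810016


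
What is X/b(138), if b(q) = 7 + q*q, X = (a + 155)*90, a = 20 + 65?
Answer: 21600/19051 ≈ 1.1338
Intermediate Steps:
a = 85
X = 21600 (X = (85 + 155)*90 = 240*90 = 21600)
b(q) = 7 + q²
X/b(138) = 21600/(7 + 138²) = 21600/(7 + 19044) = 21600/19051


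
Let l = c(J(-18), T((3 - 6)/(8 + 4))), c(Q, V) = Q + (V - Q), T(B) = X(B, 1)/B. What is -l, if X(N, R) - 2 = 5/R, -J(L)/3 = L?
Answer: 28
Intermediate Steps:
J(L) = -3*L
X(N, R) = 2 + 5/R
T(B) = 7/B (T(B) = (2 + 5/1)/B = (2 + 5*1)/B = (2 + 5)/B = 7/B)
c(Q, V) = V
l = -28 (l = 7/(((3 - 6)/(8 + 4))) = 7/((-3/12)) = 7/((-3*1/12)) = 7/(-¼) = 7*(-4) = -28)
-l = -1*(-28) = 28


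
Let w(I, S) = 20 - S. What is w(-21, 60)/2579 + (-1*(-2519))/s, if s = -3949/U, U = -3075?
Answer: 1816052965/925861 ≈ 1961.5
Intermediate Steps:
s = 3949/3075 (s = -3949/(-3075) = -3949*(-1/3075) = 3949/3075 ≈ 1.2842)
w(-21, 60)/2579 + (-1*(-2519))/s = (20 - 1*60)/2579 + (-1*(-2519))/(3949/3075) = (20 - 60)*(1/2579) + 2519*(3075/3949) = -40*1/2579 + 704175/359 = -40/2579 + 704175/359 = 1816052965/925861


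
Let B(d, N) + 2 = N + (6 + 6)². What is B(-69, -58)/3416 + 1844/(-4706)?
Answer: -105425/287066 ≈ -0.36725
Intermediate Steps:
B(d, N) = 142 + N (B(d, N) = -2 + (N + (6 + 6)²) = -2 + (N + 12²) = -2 + (N + 144) = -2 + (144 + N) = 142 + N)
B(-69, -58)/3416 + 1844/(-4706) = (142 - 58)/3416 + 1844/(-4706) = 84*(1/3416) + 1844*(-1/4706) = 3/122 - 922/2353 = -105425/287066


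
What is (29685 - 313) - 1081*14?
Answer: 14238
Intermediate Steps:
(29685 - 313) - 1081*14 = 29372 - 15134 = 14238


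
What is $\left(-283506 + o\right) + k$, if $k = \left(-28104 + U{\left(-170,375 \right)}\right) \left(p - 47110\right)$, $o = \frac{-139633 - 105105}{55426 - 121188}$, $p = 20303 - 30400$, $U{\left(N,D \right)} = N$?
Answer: $\frac{53174732840141}{32881} \approx 1.6172 \cdot 10^{9}$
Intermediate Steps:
$p = -10097$ ($p = 20303 - 30400 = -10097$)
$o = \frac{122369}{32881}$ ($o = - \frac{244738}{-65762} = \left(-244738\right) \left(- \frac{1}{65762}\right) = \frac{122369}{32881} \approx 3.7216$)
$k = 1617470718$ ($k = \left(-28104 - 170\right) \left(-10097 - 47110\right) = \left(-28274\right) \left(-57207\right) = 1617470718$)
$\left(-283506 + o\right) + k = \left(-283506 + \frac{122369}{32881}\right) + 1617470718 = - \frac{9321838417}{32881} + 1617470718 = \frac{53174732840141}{32881}$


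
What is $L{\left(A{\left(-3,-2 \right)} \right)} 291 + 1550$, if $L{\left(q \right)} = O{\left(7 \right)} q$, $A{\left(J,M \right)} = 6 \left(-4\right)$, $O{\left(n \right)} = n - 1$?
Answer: $-40354$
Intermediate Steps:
$O{\left(n \right)} = -1 + n$ ($O{\left(n \right)} = n - 1 = -1 + n$)
$A{\left(J,M \right)} = -24$
$L{\left(q \right)} = 6 q$ ($L{\left(q \right)} = \left(-1 + 7\right) q = 6 q$)
$L{\left(A{\left(-3,-2 \right)} \right)} 291 + 1550 = 6 \left(-24\right) 291 + 1550 = \left(-144\right) 291 + 1550 = -41904 + 1550 = -40354$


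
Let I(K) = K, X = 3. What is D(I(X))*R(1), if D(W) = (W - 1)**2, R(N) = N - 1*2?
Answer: -4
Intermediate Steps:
R(N) = -2 + N (R(N) = N - 2 = -2 + N)
D(W) = (-1 + W)**2
D(I(X))*R(1) = (-1 + 3)**2*(-2 + 1) = 2**2*(-1) = 4*(-1) = -4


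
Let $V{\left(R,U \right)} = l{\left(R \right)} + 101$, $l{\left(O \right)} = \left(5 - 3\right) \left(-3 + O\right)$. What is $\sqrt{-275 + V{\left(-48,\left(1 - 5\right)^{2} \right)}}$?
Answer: $2 i \sqrt{69} \approx 16.613 i$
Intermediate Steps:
$l{\left(O \right)} = -6 + 2 O$ ($l{\left(O \right)} = 2 \left(-3 + O\right) = -6 + 2 O$)
$V{\left(R,U \right)} = 95 + 2 R$ ($V{\left(R,U \right)} = \left(-6 + 2 R\right) + 101 = 95 + 2 R$)
$\sqrt{-275 + V{\left(-48,\left(1 - 5\right)^{2} \right)}} = \sqrt{-275 + \left(95 + 2 \left(-48\right)\right)} = \sqrt{-275 + \left(95 - 96\right)} = \sqrt{-275 - 1} = \sqrt{-276} = 2 i \sqrt{69}$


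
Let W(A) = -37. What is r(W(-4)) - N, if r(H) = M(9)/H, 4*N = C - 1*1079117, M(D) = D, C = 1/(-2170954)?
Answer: 86680316447559/321301192 ≈ 2.6978e+5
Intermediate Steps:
C = -1/2170954 ≈ -4.6063e-7
N = -2342713367619/8683816 (N = (-1/2170954 - 1*1079117)/4 = (-1/2170954 - 1079117)/4 = (¼)*(-2342713367619/2170954) = -2342713367619/8683816 ≈ -2.6978e+5)
r(H) = 9/H
r(W(-4)) - N = 9/(-37) - 1*(-2342713367619/8683816) = 9*(-1/37) + 2342713367619/8683816 = -9/37 + 2342713367619/8683816 = 86680316447559/321301192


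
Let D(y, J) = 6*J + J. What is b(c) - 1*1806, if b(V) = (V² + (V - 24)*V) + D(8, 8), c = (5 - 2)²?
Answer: -1804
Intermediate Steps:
c = 9 (c = 3² = 9)
D(y, J) = 7*J
b(V) = 56 + V² + V*(-24 + V) (b(V) = (V² + (V - 24)*V) + 7*8 = (V² + (-24 + V)*V) + 56 = (V² + V*(-24 + V)) + 56 = 56 + V² + V*(-24 + V))
b(c) - 1*1806 = (56 - 24*9 + 2*9²) - 1*1806 = (56 - 216 + 2*81) - 1806 = (56 - 216 + 162) - 1806 = 2 - 1806 = -1804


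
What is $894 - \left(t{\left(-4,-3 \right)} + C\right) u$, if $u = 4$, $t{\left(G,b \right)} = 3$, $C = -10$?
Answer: $922$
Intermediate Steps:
$894 - \left(t{\left(-4,-3 \right)} + C\right) u = 894 - \left(3 - 10\right) 4 = 894 - \left(-7\right) 4 = 894 - -28 = 894 + 28 = 922$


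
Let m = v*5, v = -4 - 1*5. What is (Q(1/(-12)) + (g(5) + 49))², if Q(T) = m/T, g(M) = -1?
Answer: 345744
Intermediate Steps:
v = -9 (v = -4 - 5 = -9)
m = -45 (m = -9*5 = -45)
Q(T) = -45/T
(Q(1/(-12)) + (g(5) + 49))² = (-45/(1/(-12)) + (-1 + 49))² = (-45/(-1/12) + 48)² = (-45*(-12) + 48)² = (540 + 48)² = 588² = 345744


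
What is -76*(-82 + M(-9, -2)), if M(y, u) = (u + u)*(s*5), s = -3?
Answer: 1672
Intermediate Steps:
M(y, u) = -30*u (M(y, u) = (u + u)*(-3*5) = (2*u)*(-15) = -30*u)
-76*(-82 + M(-9, -2)) = -76*(-82 - 30*(-2)) = -76*(-82 + 60) = -76*(-22) = 1672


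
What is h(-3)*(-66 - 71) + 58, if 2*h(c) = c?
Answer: 527/2 ≈ 263.50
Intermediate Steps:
h(c) = c/2
h(-3)*(-66 - 71) + 58 = ((½)*(-3))*(-66 - 71) + 58 = -3/2*(-137) + 58 = 411/2 + 58 = 527/2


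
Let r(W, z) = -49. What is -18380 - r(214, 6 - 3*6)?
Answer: -18331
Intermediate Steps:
-18380 - r(214, 6 - 3*6) = -18380 - 1*(-49) = -18380 + 49 = -18331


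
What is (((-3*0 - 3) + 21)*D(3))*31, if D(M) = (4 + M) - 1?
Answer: 3348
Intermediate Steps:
D(M) = 3 + M
(((-3*0 - 3) + 21)*D(3))*31 = (((-3*0 - 3) + 21)*(3 + 3))*31 = (((0 - 3) + 21)*6)*31 = ((-3 + 21)*6)*31 = (18*6)*31 = 108*31 = 3348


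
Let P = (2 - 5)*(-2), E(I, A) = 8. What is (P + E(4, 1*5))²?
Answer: 196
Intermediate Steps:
P = 6 (P = -3*(-2) = 6)
(P + E(4, 1*5))² = (6 + 8)² = 14² = 196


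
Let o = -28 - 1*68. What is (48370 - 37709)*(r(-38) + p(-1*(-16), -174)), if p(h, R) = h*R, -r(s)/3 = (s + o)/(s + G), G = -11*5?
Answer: -921515518/31 ≈ -2.9726e+7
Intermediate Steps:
G = -55
o = -96 (o = -28 - 68 = -96)
r(s) = -3*(-96 + s)/(-55 + s) (r(s) = -3*(s - 96)/(s - 55) = -3*(-96 + s)/(-55 + s))
p(h, R) = R*h
(48370 - 37709)*(r(-38) + p(-1*(-16), -174)) = (48370 - 37709)*(3*(96 - 1*(-38))/(-55 - 38) - (-174)*(-16)) = 10661*(3*(96 + 38)/(-93) - 174*16) = 10661*(3*(-1/93)*134 - 2784) = 10661*(-134/31 - 2784) = 10661*(-86438/31) = -921515518/31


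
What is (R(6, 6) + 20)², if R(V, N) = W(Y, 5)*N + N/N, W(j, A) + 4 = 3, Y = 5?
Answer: 225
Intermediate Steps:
W(j, A) = -1 (W(j, A) = -4 + 3 = -1)
R(V, N) = 1 - N (R(V, N) = -N + N/N = -N + 1 = 1 - N)
(R(6, 6) + 20)² = ((1 - 1*6) + 20)² = ((1 - 6) + 20)² = (-5 + 20)² = 15² = 225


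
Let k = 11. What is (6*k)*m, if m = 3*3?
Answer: 594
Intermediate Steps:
m = 9
(6*k)*m = (6*11)*9 = 66*9 = 594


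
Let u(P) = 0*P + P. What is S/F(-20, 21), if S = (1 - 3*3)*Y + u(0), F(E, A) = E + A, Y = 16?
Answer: -128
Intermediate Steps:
u(P) = P (u(P) = 0 + P = P)
F(E, A) = A + E
S = -128 (S = (1 - 3*3)*16 + 0 = (1 - 9)*16 + 0 = -8*16 + 0 = -128 + 0 = -128)
S/F(-20, 21) = -128/(21 - 20) = -128/1 = -128*1 = -128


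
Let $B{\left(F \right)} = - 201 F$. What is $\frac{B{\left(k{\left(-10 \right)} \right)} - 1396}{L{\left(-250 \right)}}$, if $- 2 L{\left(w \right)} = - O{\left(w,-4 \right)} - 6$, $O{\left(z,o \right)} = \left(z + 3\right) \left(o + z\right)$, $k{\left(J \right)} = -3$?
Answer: $- \frac{793}{31372} \approx -0.025277$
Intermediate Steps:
$O{\left(z,o \right)} = \left(3 + z\right) \left(o + z\right)$
$L{\left(w \right)} = -3 + \frac{w^{2}}{2} - \frac{w}{2}$ ($L{\left(w \right)} = - \frac{- (w^{2} + 3 \left(-4\right) + 3 w - 4 w) - 6}{2} = - \frac{- (w^{2} - 12 + 3 w - 4 w) - 6}{2} = - \frac{- (-12 + w^{2} - w) - 6}{2} = - \frac{\left(12 + w - w^{2}\right) - 6}{2} = - \frac{6 + w - w^{2}}{2} = -3 + \frac{w^{2}}{2} - \frac{w}{2}$)
$\frac{B{\left(k{\left(-10 \right)} \right)} - 1396}{L{\left(-250 \right)}} = \frac{\left(-201\right) \left(-3\right) - 1396}{-3 + \frac{\left(-250\right)^{2}}{2} - -125} = \frac{603 - 1396}{-3 + \frac{1}{2} \cdot 62500 + 125} = - \frac{793}{-3 + 31250 + 125} = - \frac{793}{31372}$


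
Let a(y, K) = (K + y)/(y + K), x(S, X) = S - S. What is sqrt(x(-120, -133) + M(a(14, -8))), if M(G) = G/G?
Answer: 1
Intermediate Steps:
x(S, X) = 0
a(y, K) = 1 (a(y, K) = (K + y)/(K + y) = 1)
M(G) = 1
sqrt(x(-120, -133) + M(a(14, -8))) = sqrt(0 + 1) = sqrt(1) = 1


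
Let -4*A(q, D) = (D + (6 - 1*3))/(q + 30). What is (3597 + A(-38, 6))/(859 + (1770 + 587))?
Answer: 38371/34304 ≈ 1.1186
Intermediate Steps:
A(q, D) = -(3 + D)/(4*(30 + q)) (A(q, D) = -(D + (6 - 1*3))/(4*(q + 30)) = -(D + (6 - 3))/(4*(30 + q)) = -(D + 3)/(4*(30 + q)) = -(3 + D)/(4*(30 + q)))
(3597 + A(-38, 6))/(859 + (1770 + 587)) = (3597 + (-3 - 1*6)/(4*(30 - 38)))/(859 + (1770 + 587)) = (3597 + (¼)*(-3 - 6)/(-8))/(859 + 2357) = (3597 + (¼)*(-⅛)*(-9))/3216 = (3597 + 9/32)*(1/3216) = (115113/32)*(1/3216) = 38371/34304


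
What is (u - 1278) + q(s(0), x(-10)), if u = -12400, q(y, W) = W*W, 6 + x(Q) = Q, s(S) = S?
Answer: -13422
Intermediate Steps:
x(Q) = -6 + Q
q(y, W) = W**2
(u - 1278) + q(s(0), x(-10)) = (-12400 - 1278) + (-6 - 10)**2 = -13678 + (-16)**2 = -13678 + 256 = -13422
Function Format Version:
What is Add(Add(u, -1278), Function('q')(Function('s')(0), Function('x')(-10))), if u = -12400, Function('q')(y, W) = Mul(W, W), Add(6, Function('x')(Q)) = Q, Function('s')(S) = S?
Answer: -13422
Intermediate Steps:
Function('x')(Q) = Add(-6, Q)
Function('q')(y, W) = Pow(W, 2)
Add(Add(u, -1278), Function('q')(Function('s')(0), Function('x')(-10))) = Add(Add(-12400, -1278), Pow(Add(-6, -10), 2)) = Add(-13678, Pow(-16, 2)) = Add(-13678, 256) = -13422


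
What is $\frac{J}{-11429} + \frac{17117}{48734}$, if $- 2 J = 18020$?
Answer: $\frac{634723533}{556980886} \approx 1.1396$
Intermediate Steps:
$J = -9010$ ($J = \left(- \frac{1}{2}\right) 18020 = -9010$)
$\frac{J}{-11429} + \frac{17117}{48734} = - \frac{9010}{-11429} + \frac{17117}{48734} = \left(-9010\right) \left(- \frac{1}{11429}\right) + 17117 \cdot \frac{1}{48734} = \frac{9010}{11429} + \frac{17117}{48734} = \frac{634723533}{556980886}$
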